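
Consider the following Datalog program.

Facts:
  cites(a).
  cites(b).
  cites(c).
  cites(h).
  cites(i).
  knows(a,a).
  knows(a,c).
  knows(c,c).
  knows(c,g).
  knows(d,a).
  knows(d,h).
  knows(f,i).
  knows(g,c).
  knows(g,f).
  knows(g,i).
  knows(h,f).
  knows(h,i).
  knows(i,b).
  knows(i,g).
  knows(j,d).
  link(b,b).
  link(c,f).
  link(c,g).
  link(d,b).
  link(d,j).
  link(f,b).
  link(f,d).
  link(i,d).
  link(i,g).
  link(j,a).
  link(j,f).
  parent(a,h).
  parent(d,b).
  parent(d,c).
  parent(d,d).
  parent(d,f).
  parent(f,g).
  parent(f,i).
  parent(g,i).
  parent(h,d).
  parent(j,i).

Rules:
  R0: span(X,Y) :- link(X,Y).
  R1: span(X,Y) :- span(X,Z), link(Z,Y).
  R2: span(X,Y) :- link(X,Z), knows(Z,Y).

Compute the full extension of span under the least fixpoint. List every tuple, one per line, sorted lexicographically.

span(b,b)
span(c,a)
span(c,b)
span(c,c)
span(c,d)
span(c,f)
span(c,g)
span(c,i)
span(c,j)
span(d,a)
span(d,b)
span(d,d)
span(d,f)
span(d,j)
span(f,a)
span(f,b)
span(f,d)
span(f,f)
span(f,h)
span(f,j)
span(i,a)
span(i,b)
span(i,c)
span(i,d)
span(i,f)
span(i,g)
span(i,h)
span(i,i)
span(i,j)
span(j,a)
span(j,b)
span(j,c)
span(j,d)
span(j,f)
span(j,g)
span(j,i)
span(j,j)

round 1: derive span(b,b) via R0 from link(b,b)
round 1: derive span(c,f) via R0 from link(c,f)
round 1: derive span(c,g) via R0 from link(c,g)
round 1: derive span(d,b) via R0 from link(d,b)
round 1: derive span(d,j) via R0 from link(d,j)
round 1: derive span(f,b) via R0 from link(f,b)
round 1: derive span(f,d) via R0 from link(f,d)
round 1: derive span(i,d) via R0 from link(i,d)
round 1: derive span(i,g) via R0 from link(i,g)
round 1: derive span(j,a) via R0 from link(j,a)
round 1: derive span(j,f) via R0 from link(j,f)
round 1: derive span(c,c) via R2 from link(c,g), knows(g,c)
round 1: derive span(c,i) via R2 from link(c,f), knows(f,i)
round 1: derive span(d,d) via R2 from link(d,j), knows(j,d)
round 1: derive span(f,a) via R2 from link(f,d), knows(d,a)
round 1: derive span(f,h) via R2 from link(f,d), knows(d,h)
round 1: derive span(i,a) via R2 from link(i,d), knows(d,a)
round 1: derive span(i,c) via R2 from link(i,g), knows(g,c)
round 1: derive span(i,f) via R2 from link(i,g), knows(g,f)
round 1: derive span(i,h) via R2 from link(i,d), knows(d,h)
round 1: derive span(i,i) via R2 from link(i,g), knows(g,i)
round 1: derive span(j,c) via R2 from link(j,a), knows(a,c)
round 1: derive span(j,i) via R2 from link(j,f), knows(f,i)
round 2: derive span(c,b) via R1 from span(c,f), link(f,b)
round 2: derive span(c,d) via R1 from span(c,f), link(f,d)
round 2: derive span(d,a) via R1 from span(d,j), link(j,a)
round 2: derive span(d,f) via R1 from span(d,j), link(j,f)
round 2: derive span(f,j) via R1 from span(f,d), link(d,j)
round 2: derive span(i,b) via R1 from span(i,d), link(d,b)
round 2: derive span(i,j) via R1 from span(i,d), link(d,j)
round 2: derive span(j,b) via R1 from span(j,f), link(f,b)
round 2: derive span(j,d) via R1 from span(j,f), link(f,d)
round 2: derive span(j,g) via R1 from span(j,c), link(c,g)
round 3: derive span(c,j) via R1 from span(c,d), link(d,j)
round 3: derive span(f,f) via R1 from span(f,j), link(j,f)
round 3: derive span(j,j) via R1 from span(j,d), link(d,j)
round 4: derive span(c,a) via R1 from span(c,j), link(j,a)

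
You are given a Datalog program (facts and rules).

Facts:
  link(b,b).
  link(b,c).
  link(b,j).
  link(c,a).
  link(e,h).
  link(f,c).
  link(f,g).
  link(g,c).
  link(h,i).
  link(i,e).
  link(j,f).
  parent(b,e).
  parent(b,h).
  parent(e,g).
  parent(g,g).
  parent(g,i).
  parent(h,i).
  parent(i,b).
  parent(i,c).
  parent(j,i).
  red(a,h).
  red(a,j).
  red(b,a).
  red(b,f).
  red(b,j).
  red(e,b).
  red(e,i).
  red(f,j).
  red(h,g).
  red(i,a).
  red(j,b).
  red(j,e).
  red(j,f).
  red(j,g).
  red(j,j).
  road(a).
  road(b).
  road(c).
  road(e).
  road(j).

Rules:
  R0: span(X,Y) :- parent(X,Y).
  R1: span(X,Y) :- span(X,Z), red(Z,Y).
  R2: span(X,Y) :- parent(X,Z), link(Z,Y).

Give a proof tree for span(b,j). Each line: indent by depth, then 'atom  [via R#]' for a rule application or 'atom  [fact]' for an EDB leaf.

span(b,j)  [via R1]
  span(b,a)  [via R1]
    span(b,i)  [via R2]
      parent(b,h)  [fact]
      link(h,i)  [fact]
    red(i,a)  [fact]
  red(a,j)  [fact]

round 1: derive span(b,e) via R0 from parent(b,e)
round 1: derive span(b,h) via R0 from parent(b,h)
round 1: derive span(e,g) via R0 from parent(e,g)
round 1: derive span(g,g) via R0 from parent(g,g)
round 1: derive span(g,i) via R0 from parent(g,i)
round 1: derive span(h,i) via R0 from parent(h,i)
round 1: derive span(i,b) via R0 from parent(i,b)
round 1: derive span(i,c) via R0 from parent(i,c)
round 1: derive span(j,i) via R0 from parent(j,i)
round 1: derive span(b,i) via R2 from parent(b,h), link(h,i)
round 1: derive span(e,c) via R2 from parent(e,g), link(g,c)
round 1: derive span(g,c) via R2 from parent(g,g), link(g,c)
round 1: derive span(g,e) via R2 from parent(g,i), link(i,e)
round 1: derive span(h,e) via R2 from parent(h,i), link(i,e)
round 1: derive span(i,a) via R2 from parent(i,c), link(c,a)
round 1: derive span(i,j) via R2 from parent(i,b), link(b,j)
round 1: derive span(j,e) via R2 from parent(j,i), link(i,e)
round 2: derive span(b,a) via R1 from span(b,i), red(i,a)
round 2: derive span(b,b) via R1 from span(b,e), red(e,b)
round 2: derive span(b,g) via R1 from span(b,h), red(h,g)
round 2: derive span(g,a) via R1 from span(g,i), red(i,a)
round 2: derive span(g,b) via R1 from span(g,e), red(e,b)
round 2: derive span(h,a) via R1 from span(h,i), red(i,a)
round 2: derive span(h,b) via R1 from span(h,e), red(e,b)
round 2: derive span(i,e) via R1 from span(i,j), red(j,e)
round 2: derive span(i,f) via R1 from span(i,b), red(b,f)
round 2: derive span(i,g) via R1 from span(i,j), red(j,g)
round 2: derive span(i,h) via R1 from span(i,a), red(a,h)
round 2: derive span(j,a) via R1 from span(j,i), red(i,a)
round 2: derive span(j,b) via R1 from span(j,e), red(e,b)
round 3: derive span(b,f) via R1 from span(b,b), red(b,f)
round 3: derive span(b,j) via R1 from span(b,a), red(a,j)
round 3: derive span(g,f) via R1 from span(g,b), red(b,f)
round 3: derive span(g,h) via R1 from span(g,a), red(a,h)
round 3: derive span(g,j) via R1 from span(g,a), red(a,j)
round 3: derive span(h,f) via R1 from span(h,b), red(b,f)
round 3: derive span(h,h) via R1 from span(h,a), red(a,h)
round 3: derive span(h,j) via R1 from span(h,a), red(a,j)
round 3: derive span(i,i) via R1 from span(i,e), red(e,i)
round 3: derive span(j,f) via R1 from span(j,b), red(b,f)
round 3: derive span(j,h) via R1 from span(j,a), red(a,h)
round 3: derive span(j,j) via R1 from span(j,a), red(a,j)
round 4: derive span(h,g) via R1 from span(h,h), red(h,g)
round 4: derive span(j,g) via R1 from span(j,h), red(h,g)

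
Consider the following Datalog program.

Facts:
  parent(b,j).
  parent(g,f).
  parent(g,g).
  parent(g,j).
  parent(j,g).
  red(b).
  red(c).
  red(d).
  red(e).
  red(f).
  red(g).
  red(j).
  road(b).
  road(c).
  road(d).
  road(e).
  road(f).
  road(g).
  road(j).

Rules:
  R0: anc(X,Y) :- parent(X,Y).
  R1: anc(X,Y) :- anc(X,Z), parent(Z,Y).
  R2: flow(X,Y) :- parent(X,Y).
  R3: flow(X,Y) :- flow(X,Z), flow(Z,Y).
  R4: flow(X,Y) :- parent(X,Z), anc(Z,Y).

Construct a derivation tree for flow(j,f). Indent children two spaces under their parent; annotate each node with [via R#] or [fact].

flow(j,f)  [via R3]
  flow(j,g)  [via R2]
    parent(j,g)  [fact]
  flow(g,f)  [via R2]
    parent(g,f)  [fact]

round 1: derive anc(b,j) via R0 from parent(b,j)
round 1: derive anc(g,f) via R0 from parent(g,f)
round 1: derive anc(g,g) via R0 from parent(g,g)
round 1: derive anc(g,j) via R0 from parent(g,j)
round 1: derive anc(j,g) via R0 from parent(j,g)
round 1: derive flow(b,j) via R2 from parent(b,j)
round 1: derive flow(g,f) via R2 from parent(g,f)
round 1: derive flow(g,g) via R2 from parent(g,g)
round 1: derive flow(g,j) via R2 from parent(g,j)
round 1: derive flow(j,g) via R2 from parent(j,g)
round 2: derive anc(b,g) via R1 from anc(b,j), parent(j,g)
round 2: derive anc(j,f) via R1 from anc(j,g), parent(g,f)
round 2: derive anc(j,j) via R1 from anc(j,g), parent(g,j)
round 2: derive flow(b,g) via R3 from flow(b,j), flow(j,g)
round 2: derive flow(j,f) via R3 from flow(j,g), flow(g,f)
round 2: derive flow(j,j) via R3 from flow(j,g), flow(g,j)
round 3: derive anc(b,f) via R1 from anc(b,g), parent(g,f)
round 3: derive flow(b,f) via R3 from flow(b,g), flow(g,f)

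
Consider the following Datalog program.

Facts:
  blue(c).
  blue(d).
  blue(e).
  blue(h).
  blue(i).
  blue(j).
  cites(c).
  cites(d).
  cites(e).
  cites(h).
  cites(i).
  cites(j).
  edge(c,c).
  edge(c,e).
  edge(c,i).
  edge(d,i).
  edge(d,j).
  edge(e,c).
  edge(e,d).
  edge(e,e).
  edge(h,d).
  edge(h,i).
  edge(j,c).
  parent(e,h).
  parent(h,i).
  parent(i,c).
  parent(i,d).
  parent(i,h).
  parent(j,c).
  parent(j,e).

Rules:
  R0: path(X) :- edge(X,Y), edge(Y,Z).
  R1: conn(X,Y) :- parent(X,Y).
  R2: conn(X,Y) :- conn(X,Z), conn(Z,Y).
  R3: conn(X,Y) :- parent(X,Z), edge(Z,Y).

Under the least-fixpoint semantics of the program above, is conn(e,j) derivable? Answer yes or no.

round 1: derive conn(e,h) via R1 from parent(e,h)
round 1: derive conn(h,i) via R1 from parent(h,i)
round 1: derive conn(i,c) via R1 from parent(i,c)
round 1: derive conn(i,d) via R1 from parent(i,d)
round 1: derive conn(i,h) via R1 from parent(i,h)
round 1: derive conn(j,c) via R1 from parent(j,c)
round 1: derive conn(j,e) via R1 from parent(j,e)
round 1: derive conn(e,d) via R3 from parent(e,h), edge(h,d)
round 1: derive conn(e,i) via R3 from parent(e,h), edge(h,i)
round 1: derive conn(i,e) via R3 from parent(i,c), edge(c,e)
round 1: derive conn(i,i) via R3 from parent(i,c), edge(c,i)
round 1: derive conn(i,j) via R3 from parent(i,d), edge(d,j)
round 1: derive conn(j,d) via R3 from parent(j,e), edge(e,d)
round 1: derive conn(j,i) via R3 from parent(j,c), edge(c,i)
round 2: derive conn(e,c) via R2 from conn(e,i), conn(i,c)
round 2: derive conn(e,e) via R2 from conn(e,i), conn(i,e)
round 2: derive conn(e,j) via R2 from conn(e,i), conn(i,j)
round 2: derive conn(h,c) via R2 from conn(h,i), conn(i,c)
round 2: derive conn(h,d) via R2 from conn(h,i), conn(i,d)
round 2: derive conn(h,e) via R2 from conn(h,i), conn(i,e)
round 2: derive conn(h,h) via R2 from conn(h,i), conn(i,h)
round 2: derive conn(h,j) via R2 from conn(h,i), conn(i,j)
round 2: derive conn(j,h) via R2 from conn(j,e), conn(e,h)
round 2: derive conn(j,j) via R2 from conn(j,i), conn(i,j)

yes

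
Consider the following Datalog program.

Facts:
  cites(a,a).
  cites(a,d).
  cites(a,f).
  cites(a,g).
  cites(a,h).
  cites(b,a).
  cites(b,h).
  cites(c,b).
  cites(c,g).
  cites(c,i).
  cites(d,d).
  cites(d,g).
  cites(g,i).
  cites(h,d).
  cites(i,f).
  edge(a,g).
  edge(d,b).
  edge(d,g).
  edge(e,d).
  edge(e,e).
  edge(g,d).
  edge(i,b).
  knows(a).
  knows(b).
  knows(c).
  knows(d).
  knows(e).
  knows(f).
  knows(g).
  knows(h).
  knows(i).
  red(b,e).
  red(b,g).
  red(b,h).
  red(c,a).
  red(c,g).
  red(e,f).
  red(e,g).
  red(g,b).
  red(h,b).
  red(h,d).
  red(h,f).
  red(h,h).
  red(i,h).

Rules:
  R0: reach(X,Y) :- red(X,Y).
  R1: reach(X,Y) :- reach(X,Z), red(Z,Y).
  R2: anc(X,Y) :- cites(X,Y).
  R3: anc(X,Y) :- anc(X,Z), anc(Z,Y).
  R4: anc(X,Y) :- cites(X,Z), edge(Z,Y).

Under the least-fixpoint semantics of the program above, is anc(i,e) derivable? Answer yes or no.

no

round 1: derive anc(a,a) via R2 from cites(a,a)
round 1: derive anc(a,d) via R2 from cites(a,d)
round 1: derive anc(a,f) via R2 from cites(a,f)
round 1: derive anc(a,g) via R2 from cites(a,g)
round 1: derive anc(a,h) via R2 from cites(a,h)
round 1: derive anc(b,a) via R2 from cites(b,a)
round 1: derive anc(b,h) via R2 from cites(b,h)
round 1: derive anc(c,b) via R2 from cites(c,b)
round 1: derive anc(c,g) via R2 from cites(c,g)
round 1: derive anc(c,i) via R2 from cites(c,i)
round 1: derive anc(d,d) via R2 from cites(d,d)
round 1: derive anc(d,g) via R2 from cites(d,g)
round 1: derive anc(g,i) via R2 from cites(g,i)
round 1: derive anc(h,d) via R2 from cites(h,d)
round 1: derive anc(i,f) via R2 from cites(i,f)
round 1: derive anc(a,b) via R4 from cites(a,d), edge(d,b)
round 1: derive anc(b,g) via R4 from cites(b,a), edge(a,g)
round 1: derive anc(c,d) via R4 from cites(c,g), edge(g,d)
round 1: derive anc(d,b) via R4 from cites(d,d), edge(d,b)
round 1: derive anc(g,b) via R4 from cites(g,i), edge(i,b)
round 1: derive anc(h,b) via R4 from cites(h,d), edge(d,b)
round 1: derive anc(h,g) via R4 from cites(h,d), edge(d,g)
round 2: derive anc(a,i) via R3 from anc(a,g), anc(g,i)
round 2: derive anc(b,b) via R3 from anc(b,a), anc(a,b)
round 2: derive anc(b,d) via R3 from anc(b,a), anc(a,d)
round 2: derive anc(b,f) via R3 from anc(b,a), anc(a,f)
round 2: derive anc(b,i) via R3 from anc(b,g), anc(g,i)
round 2: derive anc(c,a) via R3 from anc(c,b), anc(b,a)
round 2: derive anc(c,f) via R3 from anc(c,i), anc(i,f)
round 2: derive anc(c,h) via R3 from anc(c,b), anc(b,h)
round 2: derive anc(d,a) via R3 from anc(d,b), anc(b,a)
round 2: derive anc(d,h) via R3 from anc(d,b), anc(b,h)
round 2: derive anc(d,i) via R3 from anc(d,g), anc(g,i)
round 2: derive anc(g,a) via R3 from anc(g,b), anc(b,a)
round 2: derive anc(g,f) via R3 from anc(g,i), anc(i,f)
round 2: derive anc(g,g) via R3 from anc(g,b), anc(b,g)
round 2: derive anc(g,h) via R3 from anc(g,b), anc(b,h)
round 2: derive anc(h,a) via R3 from anc(h,b), anc(b,a)
round 2: derive anc(h,h) via R3 from anc(h,b), anc(b,h)
round 2: derive anc(h,i) via R3 from anc(h,g), anc(g,i)
round 3: derive anc(d,f) via R3 from anc(d,a), anc(a,f)
round 3: derive anc(g,d) via R3 from anc(g,a), anc(a,d)
round 3: derive anc(h,f) via R3 from anc(h,a), anc(a,f)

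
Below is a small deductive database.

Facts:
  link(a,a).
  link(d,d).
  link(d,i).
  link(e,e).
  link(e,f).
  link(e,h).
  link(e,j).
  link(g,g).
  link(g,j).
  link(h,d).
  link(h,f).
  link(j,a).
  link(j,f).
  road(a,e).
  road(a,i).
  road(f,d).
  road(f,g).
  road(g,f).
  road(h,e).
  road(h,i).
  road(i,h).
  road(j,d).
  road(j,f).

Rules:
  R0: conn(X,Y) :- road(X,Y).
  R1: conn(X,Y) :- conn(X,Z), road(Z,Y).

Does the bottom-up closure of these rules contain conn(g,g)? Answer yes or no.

round 1: derive conn(a,e) via R0 from road(a,e)
round 1: derive conn(a,i) via R0 from road(a,i)
round 1: derive conn(f,d) via R0 from road(f,d)
round 1: derive conn(f,g) via R0 from road(f,g)
round 1: derive conn(g,f) via R0 from road(g,f)
round 1: derive conn(h,e) via R0 from road(h,e)
round 1: derive conn(h,i) via R0 from road(h,i)
round 1: derive conn(i,h) via R0 from road(i,h)
round 1: derive conn(j,d) via R0 from road(j,d)
round 1: derive conn(j,f) via R0 from road(j,f)
round 2: derive conn(a,h) via R1 from conn(a,i), road(i,h)
round 2: derive conn(f,f) via R1 from conn(f,g), road(g,f)
round 2: derive conn(g,d) via R1 from conn(g,f), road(f,d)
round 2: derive conn(g,g) via R1 from conn(g,f), road(f,g)
round 2: derive conn(h,h) via R1 from conn(h,i), road(i,h)
round 2: derive conn(i,e) via R1 from conn(i,h), road(h,e)
round 2: derive conn(i,i) via R1 from conn(i,h), road(h,i)
round 2: derive conn(j,g) via R1 from conn(j,f), road(f,g)

yes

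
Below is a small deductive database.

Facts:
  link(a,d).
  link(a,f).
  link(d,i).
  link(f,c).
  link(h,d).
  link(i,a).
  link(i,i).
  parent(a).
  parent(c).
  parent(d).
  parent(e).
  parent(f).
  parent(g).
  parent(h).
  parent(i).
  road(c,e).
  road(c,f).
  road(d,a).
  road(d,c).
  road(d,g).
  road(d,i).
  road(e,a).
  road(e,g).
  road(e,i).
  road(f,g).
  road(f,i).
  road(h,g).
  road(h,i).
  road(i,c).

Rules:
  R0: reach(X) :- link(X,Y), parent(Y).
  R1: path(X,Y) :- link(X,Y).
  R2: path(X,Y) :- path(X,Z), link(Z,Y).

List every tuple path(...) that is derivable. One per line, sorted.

path(a,a)
path(a,c)
path(a,d)
path(a,f)
path(a,i)
path(d,a)
path(d,c)
path(d,d)
path(d,f)
path(d,i)
path(f,c)
path(h,a)
path(h,c)
path(h,d)
path(h,f)
path(h,i)
path(i,a)
path(i,c)
path(i,d)
path(i,f)
path(i,i)

round 1: derive path(a,d) via R1 from link(a,d)
round 1: derive path(a,f) via R1 from link(a,f)
round 1: derive path(d,i) via R1 from link(d,i)
round 1: derive path(f,c) via R1 from link(f,c)
round 1: derive path(h,d) via R1 from link(h,d)
round 1: derive path(i,a) via R1 from link(i,a)
round 1: derive path(i,i) via R1 from link(i,i)
round 2: derive path(a,c) via R2 from path(a,f), link(f,c)
round 2: derive path(a,i) via R2 from path(a,d), link(d,i)
round 2: derive path(d,a) via R2 from path(d,i), link(i,a)
round 2: derive path(h,i) via R2 from path(h,d), link(d,i)
round 2: derive path(i,d) via R2 from path(i,a), link(a,d)
round 2: derive path(i,f) via R2 from path(i,a), link(a,f)
round 3: derive path(a,a) via R2 from path(a,i), link(i,a)
round 3: derive path(d,d) via R2 from path(d,a), link(a,d)
round 3: derive path(d,f) via R2 from path(d,a), link(a,f)
round 3: derive path(h,a) via R2 from path(h,i), link(i,a)
round 3: derive path(i,c) via R2 from path(i,f), link(f,c)
round 4: derive path(d,c) via R2 from path(d,f), link(f,c)
round 4: derive path(h,f) via R2 from path(h,a), link(a,f)
round 5: derive path(h,c) via R2 from path(h,f), link(f,c)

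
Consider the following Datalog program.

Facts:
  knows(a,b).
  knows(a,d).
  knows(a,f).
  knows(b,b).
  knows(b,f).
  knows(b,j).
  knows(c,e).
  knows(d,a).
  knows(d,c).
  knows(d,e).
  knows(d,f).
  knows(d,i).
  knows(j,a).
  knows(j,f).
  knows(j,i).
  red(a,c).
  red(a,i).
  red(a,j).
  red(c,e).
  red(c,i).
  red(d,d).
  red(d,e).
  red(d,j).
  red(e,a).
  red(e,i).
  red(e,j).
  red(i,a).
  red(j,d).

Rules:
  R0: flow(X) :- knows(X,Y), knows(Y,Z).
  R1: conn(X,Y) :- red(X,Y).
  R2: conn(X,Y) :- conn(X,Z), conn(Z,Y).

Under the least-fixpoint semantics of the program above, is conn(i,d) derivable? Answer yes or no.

round 1: derive conn(a,c) via R1 from red(a,c)
round 1: derive conn(a,i) via R1 from red(a,i)
round 1: derive conn(a,j) via R1 from red(a,j)
round 1: derive conn(c,e) via R1 from red(c,e)
round 1: derive conn(c,i) via R1 from red(c,i)
round 1: derive conn(d,d) via R1 from red(d,d)
round 1: derive conn(d,e) via R1 from red(d,e)
round 1: derive conn(d,j) via R1 from red(d,j)
round 1: derive conn(e,a) via R1 from red(e,a)
round 1: derive conn(e,i) via R1 from red(e,i)
round 1: derive conn(e,j) via R1 from red(e,j)
round 1: derive conn(i,a) via R1 from red(i,a)
round 1: derive conn(j,d) via R1 from red(j,d)
round 2: derive conn(a,a) via R2 from conn(a,i), conn(i,a)
round 2: derive conn(a,d) via R2 from conn(a,j), conn(j,d)
round 2: derive conn(a,e) via R2 from conn(a,c), conn(c,e)
round 2: derive conn(c,a) via R2 from conn(c,e), conn(e,a)
round 2: derive conn(c,j) via R2 from conn(c,e), conn(e,j)
round 2: derive conn(d,a) via R2 from conn(d,e), conn(e,a)
round 2: derive conn(d,i) via R2 from conn(d,e), conn(e,i)
round 2: derive conn(e,c) via R2 from conn(e,a), conn(a,c)
round 2: derive conn(e,d) via R2 from conn(e,j), conn(j,d)
round 2: derive conn(i,c) via R2 from conn(i,a), conn(a,c)
round 2: derive conn(i,i) via R2 from conn(i,a), conn(a,i)
round 2: derive conn(i,j) via R2 from conn(i,a), conn(a,j)
round 2: derive conn(j,e) via R2 from conn(j,d), conn(d,e)
round 2: derive conn(j,j) via R2 from conn(j,d), conn(d,j)
round 3: derive conn(c,c) via R2 from conn(c,a), conn(a,c)
round 3: derive conn(c,d) via R2 from conn(c,a), conn(a,d)
round 3: derive conn(d,c) via R2 from conn(d,a), conn(a,c)
round 3: derive conn(e,e) via R2 from conn(e,a), conn(a,e)
round 3: derive conn(i,d) via R2 from conn(i,a), conn(a,d)
round 3: derive conn(i,e) via R2 from conn(i,a), conn(a,e)
round 3: derive conn(j,a) via R2 from conn(j,d), conn(d,a)
round 3: derive conn(j,c) via R2 from conn(j,e), conn(e,c)
round 3: derive conn(j,i) via R2 from conn(j,d), conn(d,i)

yes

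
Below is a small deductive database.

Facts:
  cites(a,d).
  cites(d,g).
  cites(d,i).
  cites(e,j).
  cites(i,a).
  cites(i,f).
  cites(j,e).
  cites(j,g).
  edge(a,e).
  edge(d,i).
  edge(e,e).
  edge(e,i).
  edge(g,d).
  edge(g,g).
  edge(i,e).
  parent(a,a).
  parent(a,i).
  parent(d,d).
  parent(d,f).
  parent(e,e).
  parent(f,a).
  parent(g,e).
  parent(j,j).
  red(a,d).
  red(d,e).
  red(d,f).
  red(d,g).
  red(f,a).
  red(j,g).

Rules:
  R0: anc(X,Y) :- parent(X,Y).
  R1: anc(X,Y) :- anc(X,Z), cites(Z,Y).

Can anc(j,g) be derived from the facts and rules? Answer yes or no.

yes

round 1: derive anc(a,a) via R0 from parent(a,a)
round 1: derive anc(a,i) via R0 from parent(a,i)
round 1: derive anc(d,d) via R0 from parent(d,d)
round 1: derive anc(d,f) via R0 from parent(d,f)
round 1: derive anc(e,e) via R0 from parent(e,e)
round 1: derive anc(f,a) via R0 from parent(f,a)
round 1: derive anc(g,e) via R0 from parent(g,e)
round 1: derive anc(j,j) via R0 from parent(j,j)
round 2: derive anc(a,d) via R1 from anc(a,a), cites(a,d)
round 2: derive anc(a,f) via R1 from anc(a,i), cites(i,f)
round 2: derive anc(d,g) via R1 from anc(d,d), cites(d,g)
round 2: derive anc(d,i) via R1 from anc(d,d), cites(d,i)
round 2: derive anc(e,j) via R1 from anc(e,e), cites(e,j)
round 2: derive anc(f,d) via R1 from anc(f,a), cites(a,d)
round 2: derive anc(g,j) via R1 from anc(g,e), cites(e,j)
round 2: derive anc(j,e) via R1 from anc(j,j), cites(j,e)
round 2: derive anc(j,g) via R1 from anc(j,j), cites(j,g)
round 3: derive anc(a,g) via R1 from anc(a,d), cites(d,g)
round 3: derive anc(d,a) via R1 from anc(d,i), cites(i,a)
round 3: derive anc(e,g) via R1 from anc(e,j), cites(j,g)
round 3: derive anc(f,g) via R1 from anc(f,d), cites(d,g)
round 3: derive anc(f,i) via R1 from anc(f,d), cites(d,i)
round 3: derive anc(g,g) via R1 from anc(g,j), cites(j,g)
round 4: derive anc(f,f) via R1 from anc(f,i), cites(i,f)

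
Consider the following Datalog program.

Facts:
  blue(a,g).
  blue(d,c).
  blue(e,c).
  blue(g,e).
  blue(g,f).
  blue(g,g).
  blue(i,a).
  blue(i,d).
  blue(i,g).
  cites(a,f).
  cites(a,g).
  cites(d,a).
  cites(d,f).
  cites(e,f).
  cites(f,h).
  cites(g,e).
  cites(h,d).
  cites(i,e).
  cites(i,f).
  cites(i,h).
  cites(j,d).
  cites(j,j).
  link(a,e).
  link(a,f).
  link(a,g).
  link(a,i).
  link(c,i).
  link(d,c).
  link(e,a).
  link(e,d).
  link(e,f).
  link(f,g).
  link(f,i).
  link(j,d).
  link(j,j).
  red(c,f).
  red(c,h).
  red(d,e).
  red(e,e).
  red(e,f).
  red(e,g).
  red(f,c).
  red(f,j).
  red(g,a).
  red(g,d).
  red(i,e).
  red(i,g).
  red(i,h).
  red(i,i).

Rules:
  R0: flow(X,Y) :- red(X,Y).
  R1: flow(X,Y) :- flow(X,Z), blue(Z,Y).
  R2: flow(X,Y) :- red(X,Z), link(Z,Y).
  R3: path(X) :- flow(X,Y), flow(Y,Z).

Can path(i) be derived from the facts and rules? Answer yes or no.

yes

round 1: derive flow(c,f) via R0 from red(c,f)
round 1: derive flow(c,h) via R0 from red(c,h)
round 1: derive flow(d,e) via R0 from red(d,e)
round 1: derive flow(e,e) via R0 from red(e,e)
round 1: derive flow(e,f) via R0 from red(e,f)
round 1: derive flow(e,g) via R0 from red(e,g)
round 1: derive flow(f,c) via R0 from red(f,c)
round 1: derive flow(f,j) via R0 from red(f,j)
round 1: derive flow(g,a) via R0 from red(g,a)
round 1: derive flow(g,d) via R0 from red(g,d)
round 1: derive flow(i,e) via R0 from red(i,e)
round 1: derive flow(i,g) via R0 from red(i,g)
round 1: derive flow(i,h) via R0 from red(i,h)
round 1: derive flow(i,i) via R0 from red(i,i)
round 1: derive flow(c,g) via R2 from red(c,f), link(f,g)
round 1: derive flow(c,i) via R2 from red(c,f), link(f,i)
round 1: derive flow(d,a) via R2 from red(d,e), link(e,a)
round 1: derive flow(d,d) via R2 from red(d,e), link(e,d)
round 1: derive flow(d,f) via R2 from red(d,e), link(e,f)
round 1: derive flow(e,a) via R2 from red(e,e), link(e,a)
round 1: derive flow(e,d) via R2 from red(e,e), link(e,d)
round 1: derive flow(e,i) via R2 from red(e,f), link(f,i)
round 1: derive flow(f,d) via R2 from red(f,j), link(j,d)
round 1: derive flow(f,i) via R2 from red(f,c), link(c,i)
round 1: derive flow(g,c) via R2 from red(g,d), link(d,c)
round 1: derive flow(g,e) via R2 from red(g,a), link(a,e)
round 1: derive flow(g,f) via R2 from red(g,a), link(a,f)
round 1: derive flow(g,g) via R2 from red(g,a), link(a,g)
round 1: derive flow(g,i) via R2 from red(g,a), link(a,i)
round 1: derive flow(i,a) via R2 from red(i,e), link(e,a)
round 1: derive flow(i,d) via R2 from red(i,e), link(e,d)
round 1: derive flow(i,f) via R2 from red(i,e), link(e,f)
round 2: derive flow(c,a) via R1 from flow(c,i), blue(i,a)
round 2: derive flow(c,d) via R1 from flow(c,i), blue(i,d)
round 2: derive flow(c,e) via R1 from flow(c,g), blue(g,e)
round 2: derive flow(d,c) via R1 from flow(d,d), blue(d,c)
round 2: derive flow(d,g) via R1 from flow(d,a), blue(a,g)
round 2: derive flow(e,c) via R1 from flow(e,d), blue(d,c)
round 2: derive flow(f,a) via R1 from flow(f,i), blue(i,a)
round 2: derive flow(f,g) via R1 from flow(f,i), blue(i,g)
round 2: derive flow(i,c) via R1 from flow(i,d), blue(d,c)
round 2: derive path(c) via R3 from flow(c,f), flow(f,c)
round 2: derive path(d) via R3 from flow(d,d), flow(d,a)
round 2: derive path(e) via R3 from flow(e,d), flow(d,a)
round 2: derive path(f) via R3 from flow(f,c), flow(c,f)
round 2: derive path(g) via R3 from flow(g,c), flow(c,f)
round 2: derive path(i) via R3 from flow(i,d), flow(d,a)
round 3: derive flow(c,c) via R1 from flow(c,d), blue(d,c)
round 3: derive flow(f,e) via R1 from flow(f,g), blue(g,e)
round 3: derive flow(f,f) via R1 from flow(f,g), blue(g,f)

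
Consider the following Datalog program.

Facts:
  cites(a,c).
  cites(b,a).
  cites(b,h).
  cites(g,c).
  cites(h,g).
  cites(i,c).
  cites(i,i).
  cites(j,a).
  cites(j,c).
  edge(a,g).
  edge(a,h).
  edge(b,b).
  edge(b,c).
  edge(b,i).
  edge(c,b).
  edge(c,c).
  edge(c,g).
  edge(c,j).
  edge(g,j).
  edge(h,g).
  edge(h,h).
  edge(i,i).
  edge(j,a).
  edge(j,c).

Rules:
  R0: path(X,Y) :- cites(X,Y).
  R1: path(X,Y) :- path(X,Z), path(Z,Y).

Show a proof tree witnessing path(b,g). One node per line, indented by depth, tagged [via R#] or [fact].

path(b,g)  [via R1]
  path(b,h)  [via R0]
    cites(b,h)  [fact]
  path(h,g)  [via R0]
    cites(h,g)  [fact]

round 1: derive path(a,c) via R0 from cites(a,c)
round 1: derive path(b,a) via R0 from cites(b,a)
round 1: derive path(b,h) via R0 from cites(b,h)
round 1: derive path(g,c) via R0 from cites(g,c)
round 1: derive path(h,g) via R0 from cites(h,g)
round 1: derive path(i,c) via R0 from cites(i,c)
round 1: derive path(i,i) via R0 from cites(i,i)
round 1: derive path(j,a) via R0 from cites(j,a)
round 1: derive path(j,c) via R0 from cites(j,c)
round 2: derive path(b,c) via R1 from path(b,a), path(a,c)
round 2: derive path(b,g) via R1 from path(b,h), path(h,g)
round 2: derive path(h,c) via R1 from path(h,g), path(g,c)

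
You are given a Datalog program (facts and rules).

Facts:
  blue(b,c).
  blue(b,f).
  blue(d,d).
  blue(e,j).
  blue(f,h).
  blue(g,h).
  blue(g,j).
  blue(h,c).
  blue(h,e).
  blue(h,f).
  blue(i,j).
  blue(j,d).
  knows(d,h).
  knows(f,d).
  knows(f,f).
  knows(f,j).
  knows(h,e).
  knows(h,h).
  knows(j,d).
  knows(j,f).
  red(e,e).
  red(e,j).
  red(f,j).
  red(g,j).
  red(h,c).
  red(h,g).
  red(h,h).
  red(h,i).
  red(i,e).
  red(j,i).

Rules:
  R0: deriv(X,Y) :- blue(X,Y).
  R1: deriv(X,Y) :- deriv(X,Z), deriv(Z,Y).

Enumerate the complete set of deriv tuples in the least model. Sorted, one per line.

deriv(b,c)
deriv(b,d)
deriv(b,e)
deriv(b,f)
deriv(b,h)
deriv(b,j)
deriv(d,d)
deriv(e,d)
deriv(e,j)
deriv(f,c)
deriv(f,d)
deriv(f,e)
deriv(f,f)
deriv(f,h)
deriv(f,j)
deriv(g,c)
deriv(g,d)
deriv(g,e)
deriv(g,f)
deriv(g,h)
deriv(g,j)
deriv(h,c)
deriv(h,d)
deriv(h,e)
deriv(h,f)
deriv(h,h)
deriv(h,j)
deriv(i,d)
deriv(i,j)
deriv(j,d)

round 1: derive deriv(b,c) via R0 from blue(b,c)
round 1: derive deriv(b,f) via R0 from blue(b,f)
round 1: derive deriv(d,d) via R0 from blue(d,d)
round 1: derive deriv(e,j) via R0 from blue(e,j)
round 1: derive deriv(f,h) via R0 from blue(f,h)
round 1: derive deriv(g,h) via R0 from blue(g,h)
round 1: derive deriv(g,j) via R0 from blue(g,j)
round 1: derive deriv(h,c) via R0 from blue(h,c)
round 1: derive deriv(h,e) via R0 from blue(h,e)
round 1: derive deriv(h,f) via R0 from blue(h,f)
round 1: derive deriv(i,j) via R0 from blue(i,j)
round 1: derive deriv(j,d) via R0 from blue(j,d)
round 2: derive deriv(b,h) via R1 from deriv(b,f), deriv(f,h)
round 2: derive deriv(e,d) via R1 from deriv(e,j), deriv(j,d)
round 2: derive deriv(f,c) via R1 from deriv(f,h), deriv(h,c)
round 2: derive deriv(f,e) via R1 from deriv(f,h), deriv(h,e)
round 2: derive deriv(f,f) via R1 from deriv(f,h), deriv(h,f)
round 2: derive deriv(g,c) via R1 from deriv(g,h), deriv(h,c)
round 2: derive deriv(g,d) via R1 from deriv(g,j), deriv(j,d)
round 2: derive deriv(g,e) via R1 from deriv(g,h), deriv(h,e)
round 2: derive deriv(g,f) via R1 from deriv(g,h), deriv(h,f)
round 2: derive deriv(h,h) via R1 from deriv(h,f), deriv(f,h)
round 2: derive deriv(h,j) via R1 from deriv(h,e), deriv(e,j)
round 2: derive deriv(i,d) via R1 from deriv(i,j), deriv(j,d)
round 3: derive deriv(b,e) via R1 from deriv(b,f), deriv(f,e)
round 3: derive deriv(b,j) via R1 from deriv(b,h), deriv(h,j)
round 3: derive deriv(f,d) via R1 from deriv(f,e), deriv(e,d)
round 3: derive deriv(f,j) via R1 from deriv(f,e), deriv(e,j)
round 3: derive deriv(h,d) via R1 from deriv(h,e), deriv(e,d)
round 4: derive deriv(b,d) via R1 from deriv(b,e), deriv(e,d)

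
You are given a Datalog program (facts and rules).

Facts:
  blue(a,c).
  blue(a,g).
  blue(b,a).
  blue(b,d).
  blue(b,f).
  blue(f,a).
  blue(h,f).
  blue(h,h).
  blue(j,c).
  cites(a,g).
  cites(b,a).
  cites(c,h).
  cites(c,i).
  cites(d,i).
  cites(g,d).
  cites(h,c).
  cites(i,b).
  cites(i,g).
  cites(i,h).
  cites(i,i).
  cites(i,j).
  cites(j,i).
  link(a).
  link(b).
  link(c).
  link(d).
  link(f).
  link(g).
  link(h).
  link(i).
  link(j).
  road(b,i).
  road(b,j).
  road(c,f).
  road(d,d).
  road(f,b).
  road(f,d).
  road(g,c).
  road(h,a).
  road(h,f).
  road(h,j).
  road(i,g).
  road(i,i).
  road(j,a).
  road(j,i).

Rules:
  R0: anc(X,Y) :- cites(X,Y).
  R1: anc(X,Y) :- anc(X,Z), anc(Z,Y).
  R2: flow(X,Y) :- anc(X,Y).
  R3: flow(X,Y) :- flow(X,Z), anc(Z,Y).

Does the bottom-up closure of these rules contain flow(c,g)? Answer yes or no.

yes

round 1: derive anc(a,g) via R0 from cites(a,g)
round 1: derive anc(b,a) via R0 from cites(b,a)
round 1: derive anc(c,h) via R0 from cites(c,h)
round 1: derive anc(c,i) via R0 from cites(c,i)
round 1: derive anc(d,i) via R0 from cites(d,i)
round 1: derive anc(g,d) via R0 from cites(g,d)
round 1: derive anc(h,c) via R0 from cites(h,c)
round 1: derive anc(i,b) via R0 from cites(i,b)
round 1: derive anc(i,g) via R0 from cites(i,g)
round 1: derive anc(i,h) via R0 from cites(i,h)
round 1: derive anc(i,i) via R0 from cites(i,i)
round 1: derive anc(i,j) via R0 from cites(i,j)
round 1: derive anc(j,i) via R0 from cites(j,i)
round 2: derive anc(a,d) via R1 from anc(a,g), anc(g,d)
round 2: derive anc(b,g) via R1 from anc(b,a), anc(a,g)
round 2: derive anc(c,b) via R1 from anc(c,i), anc(i,b)
round 2: derive anc(c,c) via R1 from anc(c,h), anc(h,c)
round 2: derive anc(c,g) via R1 from anc(c,i), anc(i,g)
round 2: derive anc(c,j) via R1 from anc(c,i), anc(i,j)
round 2: derive anc(d,b) via R1 from anc(d,i), anc(i,b)
round 2: derive anc(d,g) via R1 from anc(d,i), anc(i,g)
round 2: derive anc(d,h) via R1 from anc(d,i), anc(i,h)
round 2: derive anc(d,j) via R1 from anc(d,i), anc(i,j)
round 2: derive anc(g,i) via R1 from anc(g,d), anc(d,i)
round 2: derive anc(h,h) via R1 from anc(h,c), anc(c,h)
round 2: derive anc(h,i) via R1 from anc(h,c), anc(c,i)
round 2: derive anc(i,a) via R1 from anc(i,b), anc(b,a)
round 2: derive anc(i,c) via R1 from anc(i,h), anc(h,c)
round 2: derive anc(i,d) via R1 from anc(i,g), anc(g,d)
round 2: derive anc(j,b) via R1 from anc(j,i), anc(i,b)
round 2: derive anc(j,g) via R1 from anc(j,i), anc(i,g)
round 2: derive anc(j,h) via R1 from anc(j,i), anc(i,h)
round 2: derive anc(j,j) via R1 from anc(j,i), anc(i,j)
round 2: derive flow(a,g) via R2 from anc(a,g)
round 2: derive flow(b,a) via R2 from anc(b,a)
round 2: derive flow(c,h) via R2 from anc(c,h)
round 2: derive flow(c,i) via R2 from anc(c,i)
round 2: derive flow(d,i) via R2 from anc(d,i)
round 2: derive flow(g,d) via R2 from anc(g,d)
round 2: derive flow(h,c) via R2 from anc(h,c)
round 2: derive flow(i,b) via R2 from anc(i,b)
round 2: derive flow(i,g) via R2 from anc(i,g)
round 2: derive flow(i,h) via R2 from anc(i,h)
round 2: derive flow(i,i) via R2 from anc(i,i)
round 2: derive flow(i,j) via R2 from anc(i,j)
round 2: derive flow(j,i) via R2 from anc(j,i)
round 3: derive anc(a,b) via R1 from anc(a,d), anc(d,b)
round 3: derive anc(a,h) via R1 from anc(a,d), anc(d,h)
round 3: derive anc(a,i) via R1 from anc(a,d), anc(d,i)
round 3: derive anc(a,j) via R1 from anc(a,d), anc(d,j)
round 3: derive anc(b,d) via R1 from anc(b,a), anc(a,d)
round 3: derive anc(b,i) via R1 from anc(b,g), anc(g,i)
round 3: derive anc(c,a) via R1 from anc(c,b), anc(b,a)
round 3: derive anc(c,d) via R1 from anc(c,g), anc(g,d)
round 3: derive anc(d,a) via R1 from anc(d,b), anc(b,a)
round 3: derive anc(d,c) via R1 from anc(d,h), anc(h,c)
round 3: derive anc(d,d) via R1 from anc(d,g), anc(g,d)
round 3: derive anc(g,a) via R1 from anc(g,i), anc(i,a)
round 3: derive anc(g,b) via R1 from anc(g,d), anc(d,b)
round 3: derive anc(g,c) via R1 from anc(g,i), anc(i,c)
round 3: derive anc(g,g) via R1 from anc(g,d), anc(d,g)
round 3: derive anc(g,h) via R1 from anc(g,d), anc(d,h)
round 3: derive anc(g,j) via R1 from anc(g,d), anc(d,j)
round 3: derive anc(h,a) via R1 from anc(h,i), anc(i,a)
round 3: derive anc(h,b) via R1 from anc(h,c), anc(c,b)
round 3: derive anc(h,d) via R1 from anc(h,i), anc(i,d)
round 3: derive anc(h,g) via R1 from anc(h,c), anc(c,g)
round 3: derive anc(h,j) via R1 from anc(h,c), anc(c,j)
round 3: derive anc(j,a) via R1 from anc(j,b), anc(b,a)
round 3: derive anc(j,c) via R1 from anc(j,h), anc(h,c)
round 3: derive anc(j,d) via R1 from anc(j,g), anc(g,d)
round 3: derive flow(a,d) via R2 from anc(a,d)
round 3: derive flow(b,g) via R2 from anc(b,g)
round 3: derive flow(c,b) via R2 from anc(c,b)
round 3: derive flow(c,c) via R2 from anc(c,c)
round 3: derive flow(c,g) via R2 from anc(c,g)
round 3: derive flow(c,j) via R2 from anc(c,j)
round 3: derive flow(d,b) via R2 from anc(d,b)
round 3: derive flow(d,g) via R2 from anc(d,g)
round 3: derive flow(d,h) via R2 from anc(d,h)
round 3: derive flow(d,j) via R2 from anc(d,j)
round 3: derive flow(g,i) via R2 from anc(g,i)
round 3: derive flow(h,h) via R2 from anc(h,h)
round 3: derive flow(h,i) via R2 from anc(h,i)
round 3: derive flow(i,a) via R2 from anc(i,a)
round 3: derive flow(i,c) via R2 from anc(i,c)
round 3: derive flow(i,d) via R2 from anc(i,d)
round 3: derive flow(j,b) via R2 from anc(j,b)
round 3: derive flow(j,g) via R2 from anc(j,g)
round 3: derive flow(j,h) via R2 from anc(j,h)
round 3: derive flow(j,j) via R2 from anc(j,j)
round 3: derive flow(a,i) via R3 from flow(a,g), anc(g,i)
round 3: derive flow(b,d) via R3 from flow(b,a), anc(a,d)
round 3: derive flow(c,a) via R3 from flow(c,i), anc(i,a)
round 3: derive flow(c,d) via R3 from flow(c,i), anc(i,d)
round 3: derive flow(d,a) via R3 from flow(d,i), anc(i,a)
round 3: derive flow(d,c) via R3 from flow(d,i), anc(i,c)
round 3: derive flow(d,d) via R3 from flow(d,i), anc(i,d)
round 3: derive flow(g,b) via R3 from flow(g,d), anc(d,b)
round 3: derive flow(g,g) via R3 from flow(g,d), anc(d,g)
round 3: derive flow(g,h) via R3 from flow(g,d), anc(d,h)
round 3: derive flow(g,j) via R3 from flow(g,d), anc(d,j)
round 3: derive flow(h,b) via R3 from flow(h,c), anc(c,b)
round 3: derive flow(h,g) via R3 from flow(h,c), anc(c,g)
round 3: derive flow(h,j) via R3 from flow(h,c), anc(c,j)
round 3: derive flow(j,a) via R3 from flow(j,i), anc(i,a)
round 3: derive flow(j,c) via R3 from flow(j,i), anc(i,c)
round 3: derive flow(j,d) via R3 from flow(j,i), anc(i,d)
round 4: derive anc(a,a) via R1 from anc(a,b), anc(b,a)
round 4: derive anc(a,c) via R1 from anc(a,d), anc(d,c)
round 4: derive anc(b,b) via R1 from anc(b,a), anc(a,b)
round 4: derive anc(b,c) via R1 from anc(b,d), anc(d,c)
round 4: derive anc(b,h) via R1 from anc(b,a), anc(a,h)
round 4: derive anc(b,j) via R1 from anc(b,a), anc(a,j)
round 4: derive flow(a,b) via R2 from anc(a,b)
round 4: derive flow(a,h) via R2 from anc(a,h)
round 4: derive flow(a,j) via R2 from anc(a,j)
round 4: derive flow(b,i) via R2 from anc(b,i)
round 4: derive flow(g,a) via R2 from anc(g,a)
round 4: derive flow(g,c) via R2 from anc(g,c)
round 4: derive flow(h,a) via R2 from anc(h,a)
round 4: derive flow(h,d) via R2 from anc(h,d)
round 4: derive flow(a,a) via R3 from flow(a,d), anc(d,a)
round 4: derive flow(a,c) via R3 from flow(a,d), anc(d,c)
round 4: derive flow(b,b) via R3 from flow(b,a), anc(a,b)
round 4: derive flow(b,c) via R3 from flow(b,d), anc(d,c)
round 4: derive flow(b,h) via R3 from flow(b,a), anc(a,h)
round 4: derive flow(b,j) via R3 from flow(b,a), anc(a,j)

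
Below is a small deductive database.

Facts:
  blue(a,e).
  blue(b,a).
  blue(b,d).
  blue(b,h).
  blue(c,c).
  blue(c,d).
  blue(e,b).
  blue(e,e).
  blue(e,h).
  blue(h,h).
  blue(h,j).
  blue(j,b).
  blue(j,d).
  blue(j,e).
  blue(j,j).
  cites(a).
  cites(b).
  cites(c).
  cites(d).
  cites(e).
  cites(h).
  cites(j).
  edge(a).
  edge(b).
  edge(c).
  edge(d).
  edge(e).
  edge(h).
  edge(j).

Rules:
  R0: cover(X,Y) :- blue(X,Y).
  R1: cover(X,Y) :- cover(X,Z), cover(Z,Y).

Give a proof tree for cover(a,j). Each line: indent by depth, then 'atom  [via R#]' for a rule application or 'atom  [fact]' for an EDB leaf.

round 1: derive cover(a,e) via R0 from blue(a,e)
round 1: derive cover(b,a) via R0 from blue(b,a)
round 1: derive cover(b,d) via R0 from blue(b,d)
round 1: derive cover(b,h) via R0 from blue(b,h)
round 1: derive cover(c,c) via R0 from blue(c,c)
round 1: derive cover(c,d) via R0 from blue(c,d)
round 1: derive cover(e,b) via R0 from blue(e,b)
round 1: derive cover(e,e) via R0 from blue(e,e)
round 1: derive cover(e,h) via R0 from blue(e,h)
round 1: derive cover(h,h) via R0 from blue(h,h)
round 1: derive cover(h,j) via R0 from blue(h,j)
round 1: derive cover(j,b) via R0 from blue(j,b)
round 1: derive cover(j,d) via R0 from blue(j,d)
round 1: derive cover(j,e) via R0 from blue(j,e)
round 1: derive cover(j,j) via R0 from blue(j,j)
round 2: derive cover(a,b) via R1 from cover(a,e), cover(e,b)
round 2: derive cover(a,h) via R1 from cover(a,e), cover(e,h)
round 2: derive cover(b,e) via R1 from cover(b,a), cover(a,e)
round 2: derive cover(b,j) via R1 from cover(b,h), cover(h,j)
round 2: derive cover(e,a) via R1 from cover(e,b), cover(b,a)
round 2: derive cover(e,d) via R1 from cover(e,b), cover(b,d)
round 2: derive cover(e,j) via R1 from cover(e,h), cover(h,j)
round 2: derive cover(h,b) via R1 from cover(h,j), cover(j,b)
round 2: derive cover(h,d) via R1 from cover(h,j), cover(j,d)
round 2: derive cover(h,e) via R1 from cover(h,j), cover(j,e)
round 2: derive cover(j,a) via R1 from cover(j,b), cover(b,a)
round 2: derive cover(j,h) via R1 from cover(j,b), cover(b,h)
round 3: derive cover(a,a) via R1 from cover(a,b), cover(b,a)
round 3: derive cover(a,d) via R1 from cover(a,b), cover(b,d)
round 3: derive cover(a,j) via R1 from cover(a,b), cover(b,j)
round 3: derive cover(b,b) via R1 from cover(b,a), cover(a,b)
round 3: derive cover(h,a) via R1 from cover(h,b), cover(b,a)

cover(a,j)  [via R1]
  cover(a,b)  [via R1]
    cover(a,e)  [via R0]
      blue(a,e)  [fact]
    cover(e,b)  [via R0]
      blue(e,b)  [fact]
  cover(b,j)  [via R1]
    cover(b,h)  [via R0]
      blue(b,h)  [fact]
    cover(h,j)  [via R0]
      blue(h,j)  [fact]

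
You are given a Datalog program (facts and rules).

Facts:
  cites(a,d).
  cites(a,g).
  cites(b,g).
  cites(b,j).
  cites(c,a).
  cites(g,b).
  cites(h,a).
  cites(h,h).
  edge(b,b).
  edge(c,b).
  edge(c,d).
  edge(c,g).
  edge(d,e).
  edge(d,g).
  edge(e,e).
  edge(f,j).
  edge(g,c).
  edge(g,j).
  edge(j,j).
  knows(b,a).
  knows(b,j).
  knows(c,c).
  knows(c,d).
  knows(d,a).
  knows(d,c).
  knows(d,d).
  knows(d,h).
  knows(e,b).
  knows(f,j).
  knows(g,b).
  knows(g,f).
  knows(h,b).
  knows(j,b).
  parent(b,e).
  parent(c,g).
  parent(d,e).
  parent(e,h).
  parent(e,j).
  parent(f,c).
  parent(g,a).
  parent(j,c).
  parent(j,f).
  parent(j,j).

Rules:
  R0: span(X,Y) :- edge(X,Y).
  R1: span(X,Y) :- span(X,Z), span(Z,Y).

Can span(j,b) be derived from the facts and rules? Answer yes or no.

round 1: derive span(b,b) via R0 from edge(b,b)
round 1: derive span(c,b) via R0 from edge(c,b)
round 1: derive span(c,d) via R0 from edge(c,d)
round 1: derive span(c,g) via R0 from edge(c,g)
round 1: derive span(d,e) via R0 from edge(d,e)
round 1: derive span(d,g) via R0 from edge(d,g)
round 1: derive span(e,e) via R0 from edge(e,e)
round 1: derive span(f,j) via R0 from edge(f,j)
round 1: derive span(g,c) via R0 from edge(g,c)
round 1: derive span(g,j) via R0 from edge(g,j)
round 1: derive span(j,j) via R0 from edge(j,j)
round 2: derive span(c,c) via R1 from span(c,g), span(g,c)
round 2: derive span(c,e) via R1 from span(c,d), span(d,e)
round 2: derive span(c,j) via R1 from span(c,g), span(g,j)
round 2: derive span(d,c) via R1 from span(d,g), span(g,c)
round 2: derive span(d,j) via R1 from span(d,g), span(g,j)
round 2: derive span(g,b) via R1 from span(g,c), span(c,b)
round 2: derive span(g,d) via R1 from span(g,c), span(c,d)
round 2: derive span(g,g) via R1 from span(g,c), span(c,g)
round 3: derive span(d,b) via R1 from span(d,c), span(c,b)
round 3: derive span(d,d) via R1 from span(d,c), span(c,d)
round 3: derive span(g,e) via R1 from span(g,c), span(c,e)

no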